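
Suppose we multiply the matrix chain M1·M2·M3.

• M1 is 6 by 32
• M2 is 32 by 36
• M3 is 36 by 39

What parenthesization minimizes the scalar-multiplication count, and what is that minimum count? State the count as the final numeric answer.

(M1·(M2·M3)): cost 52416.
((M1·M2)·M3): cost 15336.
Optimal: ((M1·M2)·M3) with cost 15336.

15336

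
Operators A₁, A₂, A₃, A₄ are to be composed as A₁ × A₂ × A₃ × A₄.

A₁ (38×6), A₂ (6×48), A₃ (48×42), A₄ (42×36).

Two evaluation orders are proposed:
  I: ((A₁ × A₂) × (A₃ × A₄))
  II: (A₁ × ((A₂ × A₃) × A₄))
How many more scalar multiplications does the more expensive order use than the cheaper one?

119808

Order I = ((A₁ × A₂) × (A₃ × A₄)): (A₁ × A₂): 38×6 by 6×48 → 38×48, cost 38·6·48 = 10944; (A₃ × A₄): 48×42 by 42×36 → 48×36, cost 48·42·36 = 72576; ((A₁ × A₂) × (A₃ × A₄)): 38×48 by 48×36 → 38×36, cost 38·48·36 = 65664; cumulative 149184. Total 149184.
Order II = (A₁ × ((A₂ × A₃) × A₄)): (A₂ × A₃): 6×48 by 48×42 → 6×42, cost 6·48·42 = 12096; ((A₂ × A₃) × A₄): 6×42 by 42×36 → 6×36, cost 6·42·36 = 9072; cumulative 21168; (A₁ × ((A₂ × A₃) × A₄)): 38×6 by 6×36 → 38×36, cost 38·6·36 = 8208; cumulative 29376. Total 29376.
Difference: |149184 − 29376| = 119808.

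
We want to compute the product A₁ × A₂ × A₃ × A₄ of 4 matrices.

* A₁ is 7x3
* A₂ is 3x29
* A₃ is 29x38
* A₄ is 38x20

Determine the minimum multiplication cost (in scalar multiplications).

Adjacent pairs: A₁A₂ = 7·3·29 = 609; A₂A₃ = 3·29·38 = 3306; A₃A₄ = 29·38·20 = 22040.
Length 3: A₁..A₃: k=1: 0+3306+7·3·38=4104; k=2: 609+0+7·29·38=8323 → min 4104 | A₂..A₄: k=2: 0+22040+3·29·20=23780; k=3: 3306+0+3·38·20=5586 → min 5586.
Length 4: A₁..A₄: k=1: 0+5586+7·3·20=6006; k=2: 609+22040+7·29·20=26709; k=3: 4104+0+7·38·20=9424 → min 6006.
Optimal order: (A₁ × ((A₂ × A₃) × A₄)) with cost 6006.

6006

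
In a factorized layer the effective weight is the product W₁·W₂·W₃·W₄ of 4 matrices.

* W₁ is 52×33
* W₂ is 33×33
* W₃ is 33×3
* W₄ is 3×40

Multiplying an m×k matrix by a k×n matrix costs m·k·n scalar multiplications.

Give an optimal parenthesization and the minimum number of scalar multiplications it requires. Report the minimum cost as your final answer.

14655

Adjacent pairs: W₁W₂ = 52·33·33 = 56628; W₂W₃ = 33·33·3 = 3267; W₃W₄ = 33·3·40 = 3960.
Length 3: W₁..W₃: k=1: 0+3267+52·33·3=8415; k=2: 56628+0+52·33·3=61776 → min 8415 | W₂..W₄: k=2: 0+3960+33·33·40=47520; k=3: 3267+0+33·3·40=7227 → min 7227.
Length 4: W₁..W₄: k=1: 0+7227+52·33·40=75867; k=2: 56628+3960+52·33·40=129228; k=3: 8415+0+52·3·40=14655 → min 14655.
Optimal parenthesization: ((W₁·(W₂·W₃))·W₄) with cost 14655.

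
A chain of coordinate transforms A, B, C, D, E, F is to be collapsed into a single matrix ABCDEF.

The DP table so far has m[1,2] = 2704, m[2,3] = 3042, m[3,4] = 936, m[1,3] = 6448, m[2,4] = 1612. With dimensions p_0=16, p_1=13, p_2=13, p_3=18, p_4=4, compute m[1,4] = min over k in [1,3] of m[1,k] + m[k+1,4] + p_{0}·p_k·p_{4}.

m[1,4] = min over k∈[1,3] of m[1,k]+m[k+1,4]+p_{0}·p_k·p_{4}.
k=1: 0 + 1612 + 16·13·4 = 2444; k=2: 2704 + 936 + 16·13·4 = 4472; k=3: 6448 + 0 + 16·18·4 = 7600.
Minimum: 2444 at k=1.

2444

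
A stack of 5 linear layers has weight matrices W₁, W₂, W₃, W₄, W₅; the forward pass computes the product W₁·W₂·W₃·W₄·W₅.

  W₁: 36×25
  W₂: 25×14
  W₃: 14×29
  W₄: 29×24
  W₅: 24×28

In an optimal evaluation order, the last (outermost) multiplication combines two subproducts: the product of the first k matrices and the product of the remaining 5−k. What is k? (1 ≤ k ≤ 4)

Adjacent pairs: W₁W₂ = 36·25·14 = 12600; W₂W₃ = 25·14·29 = 10150; W₃W₄ = 14·29·24 = 9744; W₄W₅ = 29·24·28 = 19488.
Length 3: W₁..W₃: k=1: 0+10150+36·25·29=36250; k=2: 12600+0+36·14·29=27216 → min 27216 | W₂..W₄: k=2: 0+9744+25·14·24=18144; k=3: 10150+0+25·29·24=27550 → min 18144 | W₃..W₅: k=3: 0+19488+14·29·28=30856; k=4: 9744+0+14·24·28=19152 → min 19152.
Length 4: W₁..W₄: k=1: 0+18144+36·25·24=39744; k=2: 12600+9744+36·14·24=34440; k=3: 27216+0+36·29·24=52272 → min 34440 | W₂..W₅: k=2: 0+19152+25·14·28=28952; k=3: 10150+19488+25·29·28=49938; k=4: 18144+0+25·24·28=34944 → min 28952.
Top-level splits: k=1: (W₁..W₁)·(W₂..W₅) → 0+28952+36·25·28 = 54152; k=2: (W₁..W₂)·(W₃..W₅) → 12600+19152+36·14·28 = 45864; k=3: (W₁..W₃)·(W₄..W₅) → 27216+19488+36·29·28 = 75936; k=4: (W₁..W₄)·(W₅..W₅) → 34440+0+36·24·28 = 58632.
Best split is after W₂, i.e. k = 2.

2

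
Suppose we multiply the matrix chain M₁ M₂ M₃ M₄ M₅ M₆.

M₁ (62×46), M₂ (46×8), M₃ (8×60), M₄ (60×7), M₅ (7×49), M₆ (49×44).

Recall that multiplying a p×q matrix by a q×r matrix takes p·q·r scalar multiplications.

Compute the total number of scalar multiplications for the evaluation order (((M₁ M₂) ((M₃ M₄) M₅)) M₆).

186896

(M₁ M₂): 62×46 by 46×8 → 62×8, cost 62·46·8 = 22816
(M₃ M₄): 8×60 by 60×7 → 8×7, cost 8·60·7 = 3360
((M₃ M₄) M₅): 8×7 by 7×49 → 8×49, cost 8·7·49 = 2744; cumulative 6104
((M₁ M₂) ((M₃ M₄) M₅)): 62×8 by 8×49 → 62×49, cost 62·8·49 = 24304; cumulative 53224
(((M₁ M₂) ((M₃ M₄) M₅)) M₆): 62×49 by 49×44 → 62×44, cost 62·49·44 = 133672; cumulative 186896
Total: 186896 scalar multiplications.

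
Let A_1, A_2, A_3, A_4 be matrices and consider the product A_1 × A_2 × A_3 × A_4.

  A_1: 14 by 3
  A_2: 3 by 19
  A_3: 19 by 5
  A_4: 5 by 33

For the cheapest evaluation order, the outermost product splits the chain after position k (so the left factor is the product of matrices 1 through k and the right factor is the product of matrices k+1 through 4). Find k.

1

Adjacent pairs: A_1A_2 = 14·3·19 = 798; A_2A_3 = 3·19·5 = 285; A_3A_4 = 19·5·33 = 3135.
Length 3: A_1..A_3: k=1: 0+285+14·3·5=495; k=2: 798+0+14·19·5=2128 → min 495 | A_2..A_4: k=2: 0+3135+3·19·33=5016; k=3: 285+0+3·5·33=780 → min 780.
Top-level splits: k=1: (A_1..A_1)·(A_2..A_4) → 0+780+14·3·33 = 2166; k=2: (A_1..A_2)·(A_3..A_4) → 798+3135+14·19·33 = 12711; k=3: (A_1..A_3)·(A_4..A_4) → 495+0+14·5·33 = 2805.
Best split is after A_1, i.e. k = 1.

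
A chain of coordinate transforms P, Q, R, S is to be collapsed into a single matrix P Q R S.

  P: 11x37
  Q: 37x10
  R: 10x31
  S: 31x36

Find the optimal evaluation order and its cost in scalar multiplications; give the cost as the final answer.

Adjacent pairs: PQ = 11·37·10 = 4070; QR = 37·10·31 = 11470; RS = 10·31·36 = 11160.
Length 3: P..R: k=1: 0+11470+11·37·31=24087; k=2: 4070+0+11·10·31=7480 → min 7480 | Q..S: k=2: 0+11160+37·10·36=24480; k=3: 11470+0+37·31·36=52762 → min 24480.
Length 4: P..S: k=1: 0+24480+11·37·36=39132; k=2: 4070+11160+11·10·36=19190; k=3: 7480+0+11·31·36=19756 → min 19190.
Optimal parenthesization: ((P Q) (R S)) with cost 19190.

19190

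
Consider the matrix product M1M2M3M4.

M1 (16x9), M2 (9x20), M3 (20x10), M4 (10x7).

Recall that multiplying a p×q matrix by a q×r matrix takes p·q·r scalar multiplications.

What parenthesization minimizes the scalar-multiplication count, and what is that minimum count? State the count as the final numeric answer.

Adjacent pairs: M1M2 = 16·9·20 = 2880; M2M3 = 9·20·10 = 1800; M3M4 = 20·10·7 = 1400.
Length 3: M1..M3: k=1: 0+1800+16·9·10=3240; k=2: 2880+0+16·20·10=6080 → min 3240 | M2..M4: k=2: 0+1400+9·20·7=2660; k=3: 1800+0+9·10·7=2430 → min 2430.
Length 4: M1..M4: k=1: 0+2430+16·9·7=3438; k=2: 2880+1400+16·20·7=6520; k=3: 3240+0+16·10·7=4360 → min 3438.
Optimal parenthesization: (M1((M2M3)M4)) with cost 3438.

3438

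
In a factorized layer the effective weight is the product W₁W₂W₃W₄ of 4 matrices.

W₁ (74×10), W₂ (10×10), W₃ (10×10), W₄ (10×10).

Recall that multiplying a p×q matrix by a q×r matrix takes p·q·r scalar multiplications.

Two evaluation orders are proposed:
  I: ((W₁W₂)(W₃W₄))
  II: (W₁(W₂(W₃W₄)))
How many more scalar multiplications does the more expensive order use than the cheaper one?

Order I = ((W₁W₂)(W₃W₄)): (W₁W₂): 74×10 by 10×10 → 74×10, cost 74·10·10 = 7400; (W₃W₄): 10×10 by 10×10 → 10×10, cost 10·10·10 = 1000; ((W₁W₂)(W₃W₄)): 74×10 by 10×10 → 74×10, cost 74·10·10 = 7400; cumulative 15800. Total 15800.
Order II = (W₁(W₂(W₃W₄))): (W₃W₄): 10×10 by 10×10 → 10×10, cost 10·10·10 = 1000; (W₂(W₃W₄)): 10×10 by 10×10 → 10×10, cost 10·10·10 = 1000; cumulative 2000; (W₁(W₂(W₃W₄))): 74×10 by 10×10 → 74×10, cost 74·10·10 = 7400; cumulative 9400. Total 9400.
Difference: |15800 − 9400| = 6400.

6400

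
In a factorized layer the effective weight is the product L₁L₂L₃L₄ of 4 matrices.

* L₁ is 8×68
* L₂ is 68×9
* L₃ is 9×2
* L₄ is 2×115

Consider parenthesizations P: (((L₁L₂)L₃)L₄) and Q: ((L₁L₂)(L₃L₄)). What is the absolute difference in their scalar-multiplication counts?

Order P = (((L₁L₂)L₃)L₄): (L₁L₂): 8×68 by 68×9 → 8×9, cost 8·68·9 = 4896; ((L₁L₂)L₃): 8×9 by 9×2 → 8×2, cost 8·9·2 = 144; cumulative 5040; (((L₁L₂)L₃)L₄): 8×2 by 2×115 → 8×115, cost 8·2·115 = 1840; cumulative 6880. Total 6880.
Order Q = ((L₁L₂)(L₃L₄)): (L₁L₂): 8×68 by 68×9 → 8×9, cost 8·68·9 = 4896; (L₃L₄): 9×2 by 2×115 → 9×115, cost 9·2·115 = 2070; ((L₁L₂)(L₃L₄)): 8×9 by 9×115 → 8×115, cost 8·9·115 = 8280; cumulative 15246. Total 15246.
Difference: |6880 − 15246| = 8366.

8366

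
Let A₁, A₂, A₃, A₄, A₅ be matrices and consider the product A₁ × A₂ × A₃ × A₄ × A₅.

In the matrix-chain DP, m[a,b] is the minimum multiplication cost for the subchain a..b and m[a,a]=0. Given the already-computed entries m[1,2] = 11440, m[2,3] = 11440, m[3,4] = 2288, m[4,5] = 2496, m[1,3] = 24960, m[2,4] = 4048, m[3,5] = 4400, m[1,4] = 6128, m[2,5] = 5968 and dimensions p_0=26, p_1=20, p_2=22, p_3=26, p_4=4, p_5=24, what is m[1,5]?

m[1,5] = min over k∈[1,4] of m[1,k]+m[k+1,5]+p_{0}·p_k·p_{5}.
k=1: 0 + 5968 + 26·20·24 = 18448; k=2: 11440 + 4400 + 26·22·24 = 29568; k=3: 24960 + 2496 + 26·26·24 = 43680; k=4: 6128 + 0 + 26·4·24 = 8624.
Minimum: 8624 at k=4.

8624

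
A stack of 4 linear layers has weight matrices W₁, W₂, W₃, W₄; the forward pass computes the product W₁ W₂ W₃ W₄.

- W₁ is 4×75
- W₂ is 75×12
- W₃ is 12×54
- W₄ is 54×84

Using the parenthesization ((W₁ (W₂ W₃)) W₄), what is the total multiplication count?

82944

(W₂ W₃): 75×12 by 12×54 → 75×54, cost 75·12·54 = 48600
(W₁ (W₂ W₃)): 4×75 by 75×54 → 4×54, cost 4·75·54 = 16200; cumulative 64800
((W₁ (W₂ W₃)) W₄): 4×54 by 54×84 → 4×84, cost 4·54·84 = 18144; cumulative 82944
Total: 82944 scalar multiplications.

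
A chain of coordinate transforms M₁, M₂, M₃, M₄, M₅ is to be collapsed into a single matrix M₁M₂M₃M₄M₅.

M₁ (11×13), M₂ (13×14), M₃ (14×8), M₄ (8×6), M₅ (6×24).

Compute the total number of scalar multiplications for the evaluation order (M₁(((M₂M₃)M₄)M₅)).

(M₂M₃): 13×14 by 14×8 → 13×8, cost 13·14·8 = 1456
((M₂M₃)M₄): 13×8 by 8×6 → 13×6, cost 13·8·6 = 624; cumulative 2080
(((M₂M₃)M₄)M₅): 13×6 by 6×24 → 13×24, cost 13·6·24 = 1872; cumulative 3952
(M₁(((M₂M₃)M₄)M₅)): 11×13 by 13×24 → 11×24, cost 11·13·24 = 3432; cumulative 7384
Total: 7384 scalar multiplications.

7384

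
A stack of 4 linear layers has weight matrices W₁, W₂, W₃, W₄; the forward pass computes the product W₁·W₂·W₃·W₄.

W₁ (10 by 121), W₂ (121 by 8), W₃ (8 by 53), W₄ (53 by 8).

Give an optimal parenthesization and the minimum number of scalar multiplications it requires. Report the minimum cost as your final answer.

13712

Adjacent pairs: W₁W₂ = 10·121·8 = 9680; W₂W₃ = 121·8·53 = 51304; W₃W₄ = 8·53·8 = 3392.
Length 3: W₁..W₃: k=1: 0+51304+10·121·53=115434; k=2: 9680+0+10·8·53=13920 → min 13920 | W₂..W₄: k=2: 0+3392+121·8·8=11136; k=3: 51304+0+121·53·8=102608 → min 11136.
Length 4: W₁..W₄: k=1: 0+11136+10·121·8=20816; k=2: 9680+3392+10·8·8=13712; k=3: 13920+0+10·53·8=18160 → min 13712.
Optimal parenthesization: ((W₁·W₂)·(W₃·W₄)) with cost 13712.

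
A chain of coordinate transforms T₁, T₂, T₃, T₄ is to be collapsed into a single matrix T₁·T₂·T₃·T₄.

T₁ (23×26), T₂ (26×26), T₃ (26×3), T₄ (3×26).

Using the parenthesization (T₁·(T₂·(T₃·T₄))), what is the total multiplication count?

35152

(T₃·T₄): 26×3 by 3×26 → 26×26, cost 26·3·26 = 2028
(T₂·(T₃·T₄)): 26×26 by 26×26 → 26×26, cost 26·26·26 = 17576; cumulative 19604
(T₁·(T₂·(T₃·T₄))): 23×26 by 26×26 → 23×26, cost 23·26·26 = 15548; cumulative 35152
Total: 35152 scalar multiplications.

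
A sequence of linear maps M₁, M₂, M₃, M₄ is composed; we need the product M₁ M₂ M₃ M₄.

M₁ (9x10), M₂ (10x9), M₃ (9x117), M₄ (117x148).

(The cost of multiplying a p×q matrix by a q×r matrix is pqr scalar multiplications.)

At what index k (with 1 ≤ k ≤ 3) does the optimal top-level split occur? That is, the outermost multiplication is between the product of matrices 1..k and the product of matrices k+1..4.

3

Adjacent pairs: M₁M₂ = 9·10·9 = 810; M₂M₃ = 10·9·117 = 10530; M₃M₄ = 9·117·148 = 155844.
Length 3: M₁..M₃: k=1: 0+10530+9·10·117=21060; k=2: 810+0+9·9·117=10287 → min 10287 | M₂..M₄: k=2: 0+155844+10·9·148=169164; k=3: 10530+0+10·117·148=183690 → min 169164.
Top-level splits: k=1: (M₁..M₁)·(M₂..M₄) → 0+169164+9·10·148 = 182484; k=2: (M₁..M₂)·(M₃..M₄) → 810+155844+9·9·148 = 168642; k=3: (M₁..M₃)·(M₄..M₄) → 10287+0+9·117·148 = 166131.
Best split is after M₃, i.e. k = 3.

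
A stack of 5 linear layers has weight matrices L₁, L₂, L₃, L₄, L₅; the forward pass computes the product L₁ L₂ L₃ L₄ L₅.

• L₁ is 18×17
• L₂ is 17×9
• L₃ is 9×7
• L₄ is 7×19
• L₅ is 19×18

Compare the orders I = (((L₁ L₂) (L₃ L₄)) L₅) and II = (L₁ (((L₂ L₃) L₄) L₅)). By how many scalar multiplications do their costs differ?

Order I = (((L₁ L₂) (L₃ L₄)) L₅): (L₁ L₂): 18×17 by 17×9 → 18×9, cost 18·17·9 = 2754; (L₃ L₄): 9×7 by 7×19 → 9×19, cost 9·7·19 = 1197; ((L₁ L₂) (L₃ L₄)): 18×9 by 9×19 → 18×19, cost 18·9·19 = 3078; cumulative 7029; (((L₁ L₂) (L₃ L₄)) L₅): 18×19 by 19×18 → 18×18, cost 18·19·18 = 6156; cumulative 13185. Total 13185.
Order II = (L₁ (((L₂ L₃) L₄) L₅)): (L₂ L₃): 17×9 by 9×7 → 17×7, cost 17·9·7 = 1071; ((L₂ L₃) L₄): 17×7 by 7×19 → 17×19, cost 17·7·19 = 2261; cumulative 3332; (((L₂ L₃) L₄) L₅): 17×19 by 19×18 → 17×18, cost 17·19·18 = 5814; cumulative 9146; (L₁ (((L₂ L₃) L₄) L₅)): 18×17 by 17×18 → 18×18, cost 18·17·18 = 5508; cumulative 14654. Total 14654.
Difference: |13185 − 14654| = 1469.

1469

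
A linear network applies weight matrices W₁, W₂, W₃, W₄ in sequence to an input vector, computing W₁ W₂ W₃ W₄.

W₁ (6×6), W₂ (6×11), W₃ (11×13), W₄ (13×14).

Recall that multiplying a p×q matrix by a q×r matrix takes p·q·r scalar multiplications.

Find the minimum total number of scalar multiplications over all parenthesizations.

2346

Adjacent pairs: W₁W₂ = 6·6·11 = 396; W₂W₃ = 6·11·13 = 858; W₃W₄ = 11·13·14 = 2002.
Length 3: W₁..W₃: k=1: 0+858+6·6·13=1326; k=2: 396+0+6·11·13=1254 → min 1254 | W₂..W₄: k=2: 0+2002+6·11·14=2926; k=3: 858+0+6·13·14=1950 → min 1950.
Length 4: W₁..W₄: k=1: 0+1950+6·6·14=2454; k=2: 396+2002+6·11·14=3322; k=3: 1254+0+6·13·14=2346 → min 2346.
Optimal order: (((W₁ W₂) W₃) W₄) with cost 2346.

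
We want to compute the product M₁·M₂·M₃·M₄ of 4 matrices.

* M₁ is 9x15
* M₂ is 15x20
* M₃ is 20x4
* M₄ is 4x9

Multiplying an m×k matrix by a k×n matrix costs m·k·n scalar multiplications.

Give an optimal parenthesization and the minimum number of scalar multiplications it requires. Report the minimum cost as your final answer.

Adjacent pairs: M₁M₂ = 9·15·20 = 2700; M₂M₃ = 15·20·4 = 1200; M₃M₄ = 20·4·9 = 720.
Length 3: M₁..M₃: k=1: 0+1200+9·15·4=1740; k=2: 2700+0+9·20·4=3420 → min 1740 | M₂..M₄: k=2: 0+720+15·20·9=3420; k=3: 1200+0+15·4·9=1740 → min 1740.
Length 4: M₁..M₄: k=1: 0+1740+9·15·9=2955; k=2: 2700+720+9·20·9=5040; k=3: 1740+0+9·4·9=2064 → min 2064.
Optimal parenthesization: ((M₁·(M₂·M₃))·M₄) with cost 2064.

2064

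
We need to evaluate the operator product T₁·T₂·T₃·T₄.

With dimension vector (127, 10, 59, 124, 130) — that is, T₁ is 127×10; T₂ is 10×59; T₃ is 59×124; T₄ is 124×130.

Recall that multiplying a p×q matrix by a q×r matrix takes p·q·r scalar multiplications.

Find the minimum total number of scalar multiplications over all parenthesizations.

399460

Adjacent pairs: T₁T₂ = 127·10·59 = 74930; T₂T₃ = 10·59·124 = 73160; T₃T₄ = 59·124·130 = 951080.
Length 3: T₁..T₃: k=1: 0+73160+127·10·124=230640; k=2: 74930+0+127·59·124=1004062 → min 230640 | T₂..T₄: k=2: 0+951080+10·59·130=1027780; k=3: 73160+0+10·124·130=234360 → min 234360.
Length 4: T₁..T₄: k=1: 0+234360+127·10·130=399460; k=2: 74930+951080+127·59·130=2000100; k=3: 230640+0+127·124·130=2277880 → min 399460.
Optimal order: (T₁·((T₂·T₃)·T₄)) with cost 399460.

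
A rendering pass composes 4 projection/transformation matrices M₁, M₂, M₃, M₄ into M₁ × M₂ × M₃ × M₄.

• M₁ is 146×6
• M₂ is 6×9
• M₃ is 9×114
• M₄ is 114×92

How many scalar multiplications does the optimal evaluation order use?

149676

Adjacent pairs: M₁M₂ = 146·6·9 = 7884; M₂M₃ = 6·9·114 = 6156; M₃M₄ = 9·114·92 = 94392.
Length 3: M₁..M₃: k=1: 0+6156+146·6·114=106020; k=2: 7884+0+146·9·114=157680 → min 106020 | M₂..M₄: k=2: 0+94392+6·9·92=99360; k=3: 6156+0+6·114·92=69084 → min 69084.
Length 4: M₁..M₄: k=1: 0+69084+146·6·92=149676; k=2: 7884+94392+146·9·92=223164; k=3: 106020+0+146·114·92=1637268 → min 149676.
Optimal order: (M₁ × ((M₂ × M₃) × M₄)) with cost 149676.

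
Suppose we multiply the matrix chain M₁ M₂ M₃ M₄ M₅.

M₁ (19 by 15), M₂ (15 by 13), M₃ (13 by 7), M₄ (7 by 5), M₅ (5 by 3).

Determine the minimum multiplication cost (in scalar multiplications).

Adjacent pairs: M₁M₂ = 19·15·13 = 3705; M₂M₃ = 15·13·7 = 1365; M₃M₄ = 13·7·5 = 455; M₄M₅ = 7·5·3 = 105.
Length 3: M₁..M₃: k=1: 0+1365+19·15·7=3360; k=2: 3705+0+19·13·7=5434 → min 3360 | M₂..M₄: k=2: 0+455+15·13·5=1430; k=3: 1365+0+15·7·5=1890 → min 1430 | M₃..M₅: k=3: 0+105+13·7·3=378; k=4: 455+0+13·5·3=650 → min 378.
Length 4: M₁..M₄: k=1: 0+1430+19·15·5=2855; k=2: 3705+455+19·13·5=5395; k=3: 3360+0+19·7·5=4025 → min 2855 | M₂..M₅: k=2: 0+378+15·13·3=963; k=3: 1365+105+15·7·3=1785; k=4: 1430+0+15·5·3=1655 → min 963.
Length 5: M₁..M₅: k=1: 0+963+19·15·3=1818; k=2: 3705+378+19·13·3=4824; k=3: 3360+105+19·7·3=3864; k=4: 2855+0+19·5·3=3140 → min 1818.
Optimal order: (M₁ (M₂ (M₃ (M₄ M₅)))) with cost 1818.

1818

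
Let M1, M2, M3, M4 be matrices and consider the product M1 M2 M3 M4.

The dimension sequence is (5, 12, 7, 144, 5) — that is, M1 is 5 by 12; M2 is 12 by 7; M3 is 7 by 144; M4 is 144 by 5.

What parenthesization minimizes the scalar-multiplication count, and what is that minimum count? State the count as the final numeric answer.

Adjacent pairs: M1M2 = 5·12·7 = 420; M2M3 = 12·7·144 = 12096; M3M4 = 7·144·5 = 5040.
Length 3: M1..M3: k=1: 0+12096+5·12·144=20736; k=2: 420+0+5·7·144=5460 → min 5460 | M2..M4: k=2: 0+5040+12·7·5=5460; k=3: 12096+0+12·144·5=20736 → min 5460.
Length 4: M1..M4: k=1: 0+5460+5·12·5=5760; k=2: 420+5040+5·7·5=5635; k=3: 5460+0+5·144·5=9060 → min 5635.
Optimal parenthesization: ((M1 M2) (M3 M4)) with cost 5635.

5635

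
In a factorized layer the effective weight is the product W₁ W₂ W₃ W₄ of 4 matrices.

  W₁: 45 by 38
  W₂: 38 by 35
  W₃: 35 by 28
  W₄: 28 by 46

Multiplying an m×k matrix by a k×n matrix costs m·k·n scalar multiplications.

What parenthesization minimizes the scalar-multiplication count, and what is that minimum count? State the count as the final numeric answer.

143080

Adjacent pairs: W₁W₂ = 45·38·35 = 59850; W₂W₃ = 38·35·28 = 37240; W₃W₄ = 35·28·46 = 45080.
Length 3: W₁..W₃: k=1: 0+37240+45·38·28=85120; k=2: 59850+0+45·35·28=103950 → min 85120 | W₂..W₄: k=2: 0+45080+38·35·46=106260; k=3: 37240+0+38·28·46=86184 → min 86184.
Length 4: W₁..W₄: k=1: 0+86184+45·38·46=164844; k=2: 59850+45080+45·35·46=177380; k=3: 85120+0+45·28·46=143080 → min 143080.
Optimal parenthesization: ((W₁ (W₂ W₃)) W₄) with cost 143080.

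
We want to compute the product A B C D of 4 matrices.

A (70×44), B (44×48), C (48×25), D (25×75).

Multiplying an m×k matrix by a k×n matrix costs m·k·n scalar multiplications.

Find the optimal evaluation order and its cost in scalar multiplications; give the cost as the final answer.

Adjacent pairs: AB = 70·44·48 = 147840; BC = 44·48·25 = 52800; CD = 48·25·75 = 90000.
Length 3: A..C: k=1: 0+52800+70·44·25=129800; k=2: 147840+0+70·48·25=231840 → min 129800 | B..D: k=2: 0+90000+44·48·75=248400; k=3: 52800+0+44·25·75=135300 → min 135300.
Length 4: A..D: k=1: 0+135300+70·44·75=366300; k=2: 147840+90000+70·48·75=489840; k=3: 129800+0+70·25·75=261050 → min 261050.
Optimal parenthesization: ((A (B C)) D) with cost 261050.

261050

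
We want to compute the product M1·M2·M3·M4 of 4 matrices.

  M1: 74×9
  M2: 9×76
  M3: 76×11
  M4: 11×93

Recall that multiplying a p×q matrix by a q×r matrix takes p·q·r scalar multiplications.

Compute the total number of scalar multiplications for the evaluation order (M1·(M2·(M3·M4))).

203298

(M3·M4): 76×11 by 11×93 → 76×93, cost 76·11·93 = 77748
(M2·(M3·M4)): 9×76 by 76×93 → 9×93, cost 9·76·93 = 63612; cumulative 141360
(M1·(M2·(M3·M4))): 74×9 by 9×93 → 74×93, cost 74·9·93 = 61938; cumulative 203298
Total: 203298 scalar multiplications.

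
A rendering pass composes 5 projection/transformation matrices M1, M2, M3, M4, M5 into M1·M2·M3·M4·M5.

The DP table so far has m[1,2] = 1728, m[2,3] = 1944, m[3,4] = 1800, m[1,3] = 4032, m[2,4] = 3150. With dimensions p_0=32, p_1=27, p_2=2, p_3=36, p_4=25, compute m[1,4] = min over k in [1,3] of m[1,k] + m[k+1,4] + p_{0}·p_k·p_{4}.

5128

m[1,4] = min over k∈[1,3] of m[1,k]+m[k+1,4]+p_{0}·p_k·p_{4}.
k=1: 0 + 3150 + 32·27·25 = 24750; k=2: 1728 + 1800 + 32·2·25 = 5128; k=3: 4032 + 0 + 32·36·25 = 32832.
Minimum: 5128 at k=2.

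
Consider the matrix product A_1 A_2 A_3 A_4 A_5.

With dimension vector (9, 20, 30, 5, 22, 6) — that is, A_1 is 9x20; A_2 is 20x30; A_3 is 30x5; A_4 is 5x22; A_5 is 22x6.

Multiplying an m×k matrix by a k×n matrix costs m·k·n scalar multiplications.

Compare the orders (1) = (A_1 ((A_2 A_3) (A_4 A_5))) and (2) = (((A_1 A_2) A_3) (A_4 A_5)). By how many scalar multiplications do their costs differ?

2340

Order (1) = (A_1 ((A_2 A_3) (A_4 A_5))): (A_2 A_3): 20×30 by 30×5 → 20×5, cost 20·30·5 = 3000; (A_4 A_5): 5×22 by 22×6 → 5×6, cost 5·22·6 = 660; ((A_2 A_3) (A_4 A_5)): 20×5 by 5×6 → 20×6, cost 20·5·6 = 600; cumulative 4260; (A_1 ((A_2 A_3) (A_4 A_5))): 9×20 by 20×6 → 9×6, cost 9·20·6 = 1080; cumulative 5340. Total 5340.
Order (2) = (((A_1 A_2) A_3) (A_4 A_5)): (A_1 A_2): 9×20 by 20×30 → 9×30, cost 9·20·30 = 5400; ((A_1 A_2) A_3): 9×30 by 30×5 → 9×5, cost 9·30·5 = 1350; cumulative 6750; (A_4 A_5): 5×22 by 22×6 → 5×6, cost 5·22·6 = 660; (((A_1 A_2) A_3) (A_4 A_5)): 9×5 by 5×6 → 9×6, cost 9·5·6 = 270; cumulative 7680. Total 7680.
Difference: |5340 − 7680| = 2340.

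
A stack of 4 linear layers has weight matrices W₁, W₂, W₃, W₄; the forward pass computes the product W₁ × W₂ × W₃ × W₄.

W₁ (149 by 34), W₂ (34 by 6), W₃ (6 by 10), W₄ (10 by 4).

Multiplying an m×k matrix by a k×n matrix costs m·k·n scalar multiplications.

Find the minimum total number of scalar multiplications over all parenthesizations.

Adjacent pairs: W₁W₂ = 149·34·6 = 30396; W₂W₃ = 34·6·10 = 2040; W₃W₄ = 6·10·4 = 240.
Length 3: W₁..W₃: k=1: 0+2040+149·34·10=52700; k=2: 30396+0+149·6·10=39336 → min 39336 | W₂..W₄: k=2: 0+240+34·6·4=1056; k=3: 2040+0+34·10·4=3400 → min 1056.
Length 4: W₁..W₄: k=1: 0+1056+149·34·4=21320; k=2: 30396+240+149·6·4=34212; k=3: 39336+0+149·10·4=45296 → min 21320.
Optimal order: (W₁ × (W₂ × (W₃ × W₄))) with cost 21320.

21320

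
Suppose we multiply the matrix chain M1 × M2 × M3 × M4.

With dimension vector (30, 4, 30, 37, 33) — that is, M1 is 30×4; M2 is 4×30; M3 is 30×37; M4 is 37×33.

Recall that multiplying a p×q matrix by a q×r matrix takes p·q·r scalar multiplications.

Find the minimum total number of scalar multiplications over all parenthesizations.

Adjacent pairs: M1M2 = 30·4·30 = 3600; M2M3 = 4·30·37 = 4440; M3M4 = 30·37·33 = 36630.
Length 3: M1..M3: k=1: 0+4440+30·4·37=8880; k=2: 3600+0+30·30·37=36900 → min 8880 | M2..M4: k=2: 0+36630+4·30·33=40590; k=3: 4440+0+4·37·33=9324 → min 9324.
Length 4: M1..M4: k=1: 0+9324+30·4·33=13284; k=2: 3600+36630+30·30·33=69930; k=3: 8880+0+30·37·33=45510 → min 13284.
Optimal order: (M1 × ((M2 × M3) × M4)) with cost 13284.

13284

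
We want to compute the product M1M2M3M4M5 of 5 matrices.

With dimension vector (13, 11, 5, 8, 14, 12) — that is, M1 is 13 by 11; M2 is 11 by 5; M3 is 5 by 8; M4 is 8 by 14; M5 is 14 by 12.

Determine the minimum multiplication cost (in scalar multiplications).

2895

Adjacent pairs: M1M2 = 13·11·5 = 715; M2M3 = 11·5·8 = 440; M3M4 = 5·8·14 = 560; M4M5 = 8·14·12 = 1344.
Length 3: M1..M3: k=1: 0+440+13·11·8=1584; k=2: 715+0+13·5·8=1235 → min 1235 | M2..M4: k=2: 0+560+11·5·14=1330; k=3: 440+0+11·8·14=1672 → min 1330 | M3..M5: k=3: 0+1344+5·8·12=1824; k=4: 560+0+5·14·12=1400 → min 1400.
Length 4: M1..M4: k=1: 0+1330+13·11·14=3332; k=2: 715+560+13·5·14=2185; k=3: 1235+0+13·8·14=2691 → min 2185 | M2..M5: k=2: 0+1400+11·5·12=2060; k=3: 440+1344+11·8·12=2840; k=4: 1330+0+11·14·12=3178 → min 2060.
Length 5: M1..M5: k=1: 0+2060+13·11·12=3776; k=2: 715+1400+13·5·12=2895; k=3: 1235+1344+13·8·12=3827; k=4: 2185+0+13·14·12=4369 → min 2895.
Optimal order: ((M1M2)((M3M4)M5)) with cost 2895.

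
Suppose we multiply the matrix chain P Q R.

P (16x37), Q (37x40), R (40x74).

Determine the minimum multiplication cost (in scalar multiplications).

Order (P (Q R)): (Q R): 37×40 by 40×74 → 37×74, cost 37·40·74 = 109520; (P (Q R)): 16×37 by 37×74 → 16×74, cost 16·37·74 = 43808; cumulative 153328. Total 153328.
Order ((P Q) R): (P Q): 16×37 by 37×40 → 16×40, cost 16·37·40 = 23680; ((P Q) R): 16×40 by 40×74 → 16×74, cost 16·40·74 = 47360; cumulative 71040. Total 71040.
Minimum: 71040.

71040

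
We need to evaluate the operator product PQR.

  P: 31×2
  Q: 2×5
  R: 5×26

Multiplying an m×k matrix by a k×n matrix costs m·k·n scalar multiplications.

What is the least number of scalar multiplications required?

1872

Order (P(QR)): (QR): 2×5 by 5×26 → 2×26, cost 2·5·26 = 260; (P(QR)): 31×2 by 2×26 → 31×26, cost 31·2·26 = 1612; cumulative 1872. Total 1872.
Order ((PQ)R): (PQ): 31×2 by 2×5 → 31×5, cost 31·2·5 = 310; ((PQ)R): 31×5 by 5×26 → 31×26, cost 31·5·26 = 4030; cumulative 4340. Total 4340.
Minimum: 1872.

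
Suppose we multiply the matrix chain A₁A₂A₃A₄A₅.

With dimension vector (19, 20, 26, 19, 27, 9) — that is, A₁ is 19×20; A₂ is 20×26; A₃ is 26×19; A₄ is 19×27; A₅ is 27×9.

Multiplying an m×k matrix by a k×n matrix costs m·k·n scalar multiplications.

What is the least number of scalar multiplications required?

17163

Adjacent pairs: A₁A₂ = 19·20·26 = 9880; A₂A₃ = 20·26·19 = 9880; A₃A₄ = 26·19·27 = 13338; A₄A₅ = 19·27·9 = 4617.
Length 3: A₁..A₃: k=1: 0+9880+19·20·19=17100; k=2: 9880+0+19·26·19=19266 → min 17100 | A₂..A₄: k=2: 0+13338+20·26·27=27378; k=3: 9880+0+20·19·27=20140 → min 20140 | A₃..A₅: k=3: 0+4617+26·19·9=9063; k=4: 13338+0+26·27·9=19656 → min 9063.
Length 4: A₁..A₄: k=1: 0+20140+19·20·27=30400; k=2: 9880+13338+19·26·27=36556; k=3: 17100+0+19·19·27=26847 → min 26847 | A₂..A₅: k=2: 0+9063+20·26·9=13743; k=3: 9880+4617+20·19·9=17917; k=4: 20140+0+20·27·9=25000 → min 13743.
Length 5: A₁..A₅: k=1: 0+13743+19·20·9=17163; k=2: 9880+9063+19·26·9=23389; k=3: 17100+4617+19·19·9=24966; k=4: 26847+0+19·27·9=31464 → min 17163.
Optimal order: (A₁(A₂(A₃(A₄A₅)))) with cost 17163.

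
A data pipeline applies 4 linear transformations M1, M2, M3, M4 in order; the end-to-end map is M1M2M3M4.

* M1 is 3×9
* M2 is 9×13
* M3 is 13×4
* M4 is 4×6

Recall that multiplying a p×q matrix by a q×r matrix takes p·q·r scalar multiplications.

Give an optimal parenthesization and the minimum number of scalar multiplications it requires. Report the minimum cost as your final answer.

579

Adjacent pairs: M1M2 = 3·9·13 = 351; M2M3 = 9·13·4 = 468; M3M4 = 13·4·6 = 312.
Length 3: M1..M3: k=1: 0+468+3·9·4=576; k=2: 351+0+3·13·4=507 → min 507 | M2..M4: k=2: 0+312+9·13·6=1014; k=3: 468+0+9·4·6=684 → min 684.
Length 4: M1..M4: k=1: 0+684+3·9·6=846; k=2: 351+312+3·13·6=897; k=3: 507+0+3·4·6=579 → min 579.
Optimal parenthesization: (((M1M2)M3)M4) with cost 579.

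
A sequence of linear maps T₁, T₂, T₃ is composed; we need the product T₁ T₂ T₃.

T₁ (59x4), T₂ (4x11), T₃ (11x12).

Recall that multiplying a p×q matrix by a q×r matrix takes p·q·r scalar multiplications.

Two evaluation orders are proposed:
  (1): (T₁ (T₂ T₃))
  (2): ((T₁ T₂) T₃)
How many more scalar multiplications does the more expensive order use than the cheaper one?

Order (1) = (T₁ (T₂ T₃)): (T₂ T₃): 4×11 by 11×12 → 4×12, cost 4·11·12 = 528; (T₁ (T₂ T₃)): 59×4 by 4×12 → 59×12, cost 59·4·12 = 2832; cumulative 3360. Total 3360.
Order (2) = ((T₁ T₂) T₃): (T₁ T₂): 59×4 by 4×11 → 59×11, cost 59·4·11 = 2596; ((T₁ T₂) T₃): 59×11 by 11×12 → 59×12, cost 59·11·12 = 7788; cumulative 10384. Total 10384.
Difference: |3360 − 10384| = 7024.

7024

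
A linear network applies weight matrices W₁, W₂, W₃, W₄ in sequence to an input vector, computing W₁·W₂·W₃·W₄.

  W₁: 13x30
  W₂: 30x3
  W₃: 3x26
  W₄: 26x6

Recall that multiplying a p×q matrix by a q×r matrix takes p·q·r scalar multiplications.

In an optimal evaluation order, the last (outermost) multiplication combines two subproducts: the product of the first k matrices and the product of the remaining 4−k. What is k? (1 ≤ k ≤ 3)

Adjacent pairs: W₁W₂ = 13·30·3 = 1170; W₂W₃ = 30·3·26 = 2340; W₃W₄ = 3·26·6 = 468.
Length 3: W₁..W₃: k=1: 0+2340+13·30·26=12480; k=2: 1170+0+13·3·26=2184 → min 2184 | W₂..W₄: k=2: 0+468+30·3·6=1008; k=3: 2340+0+30·26·6=7020 → min 1008.
Top-level splits: k=1: (W₁..W₁)·(W₂..W₄) → 0+1008+13·30·6 = 3348; k=2: (W₁..W₂)·(W₃..W₄) → 1170+468+13·3·6 = 1872; k=3: (W₁..W₃)·(W₄..W₄) → 2184+0+13·26·6 = 4212.
Best split is after W₂, i.e. k = 2.

2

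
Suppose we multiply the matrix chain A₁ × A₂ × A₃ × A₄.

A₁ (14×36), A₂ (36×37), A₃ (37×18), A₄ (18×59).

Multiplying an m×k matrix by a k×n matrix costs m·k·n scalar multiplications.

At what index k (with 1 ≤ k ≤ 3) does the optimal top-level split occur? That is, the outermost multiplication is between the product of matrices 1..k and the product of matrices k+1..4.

Adjacent pairs: A₁A₂ = 14·36·37 = 18648; A₂A₃ = 36·37·18 = 23976; A₃A₄ = 37·18·59 = 39294.
Length 3: A₁..A₃: k=1: 0+23976+14·36·18=33048; k=2: 18648+0+14·37·18=27972 → min 27972 | A₂..A₄: k=2: 0+39294+36·37·59=117882; k=3: 23976+0+36·18·59=62208 → min 62208.
Top-level splits: k=1: (A₁..A₁)·(A₂..A₄) → 0+62208+14·36·59 = 91944; k=2: (A₁..A₂)·(A₃..A₄) → 18648+39294+14·37·59 = 88504; k=3: (A₁..A₃)·(A₄..A₄) → 27972+0+14·18·59 = 42840.
Best split is after A₃, i.e. k = 3.

3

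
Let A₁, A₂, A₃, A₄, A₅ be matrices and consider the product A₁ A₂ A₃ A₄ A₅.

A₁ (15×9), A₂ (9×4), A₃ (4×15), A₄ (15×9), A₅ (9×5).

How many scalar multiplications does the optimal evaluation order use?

Adjacent pairs: A₁A₂ = 15·9·4 = 540; A₂A₃ = 9·4·15 = 540; A₃A₄ = 4·15·9 = 540; A₄A₅ = 15·9·5 = 675.
Length 3: A₁..A₃: k=1: 0+540+15·9·15=2565; k=2: 540+0+15·4·15=1440 → min 1440 | A₂..A₄: k=2: 0+540+9·4·9=864; k=3: 540+0+9·15·9=1755 → min 864 | A₃..A₅: k=3: 0+675+4·15·5=975; k=4: 540+0+4·9·5=720 → min 720.
Length 4: A₁..A₄: k=1: 0+864+15·9·9=2079; k=2: 540+540+15·4·9=1620; k=3: 1440+0+15·15·9=3465 → min 1620 | A₂..A₅: k=2: 0+720+9·4·5=900; k=3: 540+675+9·15·5=1890; k=4: 864+0+9·9·5=1269 → min 900.
Length 5: A₁..A₅: k=1: 0+900+15·9·5=1575; k=2: 540+720+15·4·5=1560; k=3: 1440+675+15·15·5=3240; k=4: 1620+0+15·9·5=2295 → min 1560.
Optimal order: ((A₁ A₂) ((A₃ A₄) A₅)) with cost 1560.

1560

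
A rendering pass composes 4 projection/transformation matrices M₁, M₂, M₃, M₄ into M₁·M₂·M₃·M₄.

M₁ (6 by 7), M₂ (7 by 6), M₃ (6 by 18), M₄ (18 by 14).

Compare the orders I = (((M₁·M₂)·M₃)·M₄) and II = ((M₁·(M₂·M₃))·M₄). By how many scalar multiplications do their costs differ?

Order I = (((M₁·M₂)·M₃)·M₄): (M₁·M₂): 6×7 by 7×6 → 6×6, cost 6·7·6 = 252; ((M₁·M₂)·M₃): 6×6 by 6×18 → 6×18, cost 6·6·18 = 648; cumulative 900; (((M₁·M₂)·M₃)·M₄): 6×18 by 18×14 → 6×14, cost 6·18·14 = 1512; cumulative 2412. Total 2412.
Order II = ((M₁·(M₂·M₃))·M₄): (M₂·M₃): 7×6 by 6×18 → 7×18, cost 7·6·18 = 756; (M₁·(M₂·M₃)): 6×7 by 7×18 → 6×18, cost 6·7·18 = 756; cumulative 1512; ((M₁·(M₂·M₃))·M₄): 6×18 by 18×14 → 6×14, cost 6·18·14 = 1512; cumulative 3024. Total 3024.
Difference: |2412 − 3024| = 612.

612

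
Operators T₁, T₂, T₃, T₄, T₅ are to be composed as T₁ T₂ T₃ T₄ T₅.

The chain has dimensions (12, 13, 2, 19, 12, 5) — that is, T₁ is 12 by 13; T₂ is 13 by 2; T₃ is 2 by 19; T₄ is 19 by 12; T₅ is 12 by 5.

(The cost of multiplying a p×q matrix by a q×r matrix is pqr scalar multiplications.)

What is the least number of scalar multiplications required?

1008

Adjacent pairs: T₁T₂ = 12·13·2 = 312; T₂T₃ = 13·2·19 = 494; T₃T₄ = 2·19·12 = 456; T₄T₅ = 19·12·5 = 1140.
Length 3: T₁..T₃: k=1: 0+494+12·13·19=3458; k=2: 312+0+12·2·19=768 → min 768 | T₂..T₄: k=2: 0+456+13·2·12=768; k=3: 494+0+13·19·12=3458 → min 768 | T₃..T₅: k=3: 0+1140+2·19·5=1330; k=4: 456+0+2·12·5=576 → min 576.
Length 4: T₁..T₄: k=1: 0+768+12·13·12=2640; k=2: 312+456+12·2·12=1056; k=3: 768+0+12·19·12=3504 → min 1056 | T₂..T₅: k=2: 0+576+13·2·5=706; k=3: 494+1140+13·19·5=2869; k=4: 768+0+13·12·5=1548 → min 706.
Length 5: T₁..T₅: k=1: 0+706+12·13·5=1486; k=2: 312+576+12·2·5=1008; k=3: 768+1140+12·19·5=3048; k=4: 1056+0+12·12·5=1776 → min 1008.
Optimal order: ((T₁ T₂) ((T₃ T₄) T₅)) with cost 1008.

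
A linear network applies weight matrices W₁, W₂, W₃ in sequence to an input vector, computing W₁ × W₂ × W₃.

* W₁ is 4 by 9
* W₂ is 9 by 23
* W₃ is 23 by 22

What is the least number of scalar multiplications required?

Order (W₁ × (W₂ × W₃)): (W₂ × W₃): 9×23 by 23×22 → 9×22, cost 9·23·22 = 4554; (W₁ × (W₂ × W₃)): 4×9 by 9×22 → 4×22, cost 4·9·22 = 792; cumulative 5346. Total 5346.
Order ((W₁ × W₂) × W₃): (W₁ × W₂): 4×9 by 9×23 → 4×23, cost 4·9·23 = 828; ((W₁ × W₂) × W₃): 4×23 by 23×22 → 4×22, cost 4·23·22 = 2024; cumulative 2852. Total 2852.
Minimum: 2852.

2852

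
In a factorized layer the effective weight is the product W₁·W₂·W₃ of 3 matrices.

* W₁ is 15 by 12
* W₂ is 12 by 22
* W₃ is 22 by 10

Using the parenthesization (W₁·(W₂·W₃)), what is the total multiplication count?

4440

(W₂·W₃): 12×22 by 22×10 → 12×10, cost 12·22·10 = 2640
(W₁·(W₂·W₃)): 15×12 by 12×10 → 15×10, cost 15·12·10 = 1800; cumulative 4440
Total: 4440 scalar multiplications.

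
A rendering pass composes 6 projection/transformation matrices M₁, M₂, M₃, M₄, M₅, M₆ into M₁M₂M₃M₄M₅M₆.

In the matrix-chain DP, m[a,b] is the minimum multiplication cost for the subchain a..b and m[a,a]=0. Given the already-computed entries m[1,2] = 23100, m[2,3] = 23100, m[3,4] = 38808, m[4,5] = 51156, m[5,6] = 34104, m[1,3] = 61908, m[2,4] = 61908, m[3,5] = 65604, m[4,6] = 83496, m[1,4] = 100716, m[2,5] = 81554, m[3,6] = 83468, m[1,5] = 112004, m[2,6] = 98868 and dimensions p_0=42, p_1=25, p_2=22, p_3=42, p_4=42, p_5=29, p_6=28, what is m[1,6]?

128268

m[1,6] = min over k∈[1,5] of m[1,k]+m[k+1,6]+p_{0}·p_k·p_{6}.
k=1: 0 + 98868 + 42·25·28 = 128268; k=2: 23100 + 83468 + 42·22·28 = 132440; k=3: 61908 + 83496 + 42·42·28 = 194796; k=4: 100716 + 34104 + 42·42·28 = 184212; k=5: 112004 + 0 + 42·29·28 = 146108.
Minimum: 128268 at k=1.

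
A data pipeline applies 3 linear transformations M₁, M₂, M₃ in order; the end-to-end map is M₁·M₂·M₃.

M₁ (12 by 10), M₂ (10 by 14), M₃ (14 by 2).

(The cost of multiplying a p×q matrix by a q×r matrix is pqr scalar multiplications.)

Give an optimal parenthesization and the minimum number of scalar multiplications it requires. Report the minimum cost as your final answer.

(M₁·(M₂·M₃)): cost 520.
((M₁·M₂)·M₃): cost 2016.
Optimal: (M₁·(M₂·M₃)) with cost 520.

520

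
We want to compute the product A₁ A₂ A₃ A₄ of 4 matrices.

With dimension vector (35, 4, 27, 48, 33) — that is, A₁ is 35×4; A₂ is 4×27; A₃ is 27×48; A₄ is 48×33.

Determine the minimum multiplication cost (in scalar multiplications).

Adjacent pairs: A₁A₂ = 35·4·27 = 3780; A₂A₃ = 4·27·48 = 5184; A₃A₄ = 27·48·33 = 42768.
Length 3: A₁..A₃: k=1: 0+5184+35·4·48=11904; k=2: 3780+0+35·27·48=49140 → min 11904 | A₂..A₄: k=2: 0+42768+4·27·33=46332; k=3: 5184+0+4·48·33=11520 → min 11520.
Length 4: A₁..A₄: k=1: 0+11520+35·4·33=16140; k=2: 3780+42768+35·27·33=77733; k=3: 11904+0+35·48·33=67344 → min 16140.
Optimal order: (A₁ ((A₂ A₃) A₄)) with cost 16140.

16140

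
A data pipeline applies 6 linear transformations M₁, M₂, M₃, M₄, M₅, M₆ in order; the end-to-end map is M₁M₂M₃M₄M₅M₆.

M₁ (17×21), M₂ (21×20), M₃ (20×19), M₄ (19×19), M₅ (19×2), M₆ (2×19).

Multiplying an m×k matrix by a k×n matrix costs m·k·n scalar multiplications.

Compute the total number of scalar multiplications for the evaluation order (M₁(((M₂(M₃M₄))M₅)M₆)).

(M₃M₄): 20×19 by 19×19 → 20×19, cost 20·19·19 = 7220
(M₂(M₃M₄)): 21×20 by 20×19 → 21×19, cost 21·20·19 = 7980; cumulative 15200
((M₂(M₃M₄))M₅): 21×19 by 19×2 → 21×2, cost 21·19·2 = 798; cumulative 15998
(((M₂(M₃M₄))M₅)M₆): 21×2 by 2×19 → 21×19, cost 21·2·19 = 798; cumulative 16796
(M₁(((M₂(M₃M₄))M₅)M₆)): 17×21 by 21×19 → 17×19, cost 17·21·19 = 6783; cumulative 23579
Total: 23579 scalar multiplications.

23579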